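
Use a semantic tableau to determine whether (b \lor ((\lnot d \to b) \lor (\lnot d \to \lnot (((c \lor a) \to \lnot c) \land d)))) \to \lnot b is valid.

Not valid

Assume the negation and expand:
Initial set: {F ((b \lor ((\lnot d \to b) \lor (\lnot d \to \lnot (((c \lor a) \to \lnot c) \land d)))) \to \lnot b)}.
F ((b \lor ((\lnot d \to b) \lor (\lnot d \to \lnot (((c \lor a) \to \lnot c) \land d)))) \to \lnot b): α-rule — add T (b \lor ((\lnot d \to b) \lor (\lnot d \to \lnot (((c \lor a) \to \lnot c) \land d)))), F \lnot b.
T (b \lor ((\lnot d \to b) \lor (\lnot d \to \lnot (((c \lor a) \to \lnot c) \land d)))): β-rule — branch into T b  //  T ((\lnot d \to b) \lor (\lnot d \to \lnot (((c \lor a) \to \lnot c) \land d))).
  branch 1 (add T b):
    ○ open, literals {b=T}.
  branch 2 (add T ((\lnot d \to b) \lor (\lnot d \to \lnot (((c \lor a) \to \lnot c) \land d)))):
    T ((\lnot d \to b) \lor (\lnot d \to \lnot (((c \lor a) \to \lnot c) \land d))): β-rule — branch into T (\lnot d \to b)  //  T (\lnot d \to \lnot (((c \lor a) \to \lnot c) \land d)).
      branch 2.1 (add T (\lnot d \to b)):
        T (\lnot d \to b): β-rule — branch into F \lnot d  //  T b.
          branch 2.1.1 (add F \lnot d):
            ○ open, literals {b=T, d=T}.
          branch 2.1.2 (add T b):
            ○ open, literals {b=T}.
      branch 2.2 (add T (\lnot d \to \lnot (((c \lor a) \to \lnot c) \land d))):
        T (\lnot d \to \lnot (((c \lor a) \to \lnot c) \land d)): β-rule — branch into F \lnot d  //  T \lnot (((c \lor a) \to \lnot c) \land d).
          branch 2.2.1 (add F \lnot d):
            ○ open, literals {b=T, d=T}.
          branch 2.2.2 (add T \lnot (((c \lor a) \to \lnot c) \land d)):
            T \lnot (((c \lor a) \to \lnot c) \land d): β-rule — branch into F ((c \lor a) \to \lnot c)  //  F d.
              branch 2.2.2.1 (add F ((c \lor a) \to \lnot c)):
                F ((c \lor a) \to \lnot c): α-rule — add T (c \lor a), F \lnot c.
                T (c \lor a): β-rule — branch into T c  //  T a.
                  branch 2.2.2.1.1 (add T c):
                    ○ open, literals {b=T, c=T}.
                  branch 2.2.2.1.2 (add T a):
                    ○ open, literals {a=T, b=T, c=T}.
              branch 2.2.2.2 (add F d):
                ○ open, literals {b=T, d=F}.
0 branches closed, 7 open.
An open branch gives a countermodel: b=T (unmentioned atoms arbitrary); under it the original formula is false.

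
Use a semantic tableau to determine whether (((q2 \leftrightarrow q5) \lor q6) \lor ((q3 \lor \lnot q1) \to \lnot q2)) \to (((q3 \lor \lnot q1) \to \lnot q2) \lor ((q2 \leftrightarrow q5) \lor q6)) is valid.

Assume the negation and expand:
Initial set: {\lnot ((((q2 \leftrightarrow q5) \lor q6) \lor ((q3 \lor \lnot q1) \to \lnot q2)) \to (((q3 \lor \lnot q1) \to \lnot q2) \lor ((q2 \leftrightarrow q5) \lor q6)))}.
\lnot ((((q2 \leftrightarrow q5) \lor q6) \lor ((q3 \lor \lnot q1) \to \lnot q2)) \to (((q3 \lor \lnot q1) \to \lnot q2) \lor ((q2 \leftrightarrow q5) \lor q6))): α-rule — add (((q2 \leftrightarrow q5) \lor q6) \lor ((q3 \lor \lnot q1) \to \lnot q2)), \lnot (((q3 \lor \lnot q1) \to \lnot q2) \lor ((q2 \leftrightarrow q5) \lor q6)).
\lnot (((q3 \lor \lnot q1) \to \lnot q2) \lor ((q2 \leftrightarrow q5) \lor q6)): α-rule — add \lnot ((q3 \lor \lnot q1) \to \lnot q2), \lnot ((q2 \leftrightarrow q5) \lor q6).
\lnot ((q3 \lor \lnot q1) \to \lnot q2): α-rule — add (q3 \lor \lnot q1), \lnot \lnot q2.
\lnot ((q2 \leftrightarrow q5) \lor q6): α-rule — add \lnot (q2 \leftrightarrow q5), \lnot q6.
(((q2 \leftrightarrow q5) \lor q6) \lor ((q3 \lor \lnot q1) \to \lnot q2)): β-rule — branch into ((q2 \leftrightarrow q5) \lor q6)  //  ((q3 \lor \lnot q1) \to \lnot q2).
  branch 1 (add ((q2 \leftrightarrow q5) \lor q6)):
    (q3 \lor \lnot q1): β-rule — branch into q3  //  \lnot q1.
      branch 1.1 (add q3):
        \lnot (q2 \leftrightarrow q5): β-rule — branch into q2, \lnot q5  //  \lnot q2, q5.
          branch 1.1.1 (add q2, \lnot q5):
            ((q2 \leftrightarrow q5) \lor q6): β-rule — branch into (q2 \leftrightarrow q5)  //  q6.
              branch 1.1.1.1 (add (q2 \leftrightarrow q5)):
                (q2 \leftrightarrow q5): β-rule — branch into q2, q5  //  \lnot q2, \lnot q5.
                  branch 1.1.1.1.1 (add q2, q5):
                    × closes — contains both q5 and \lnot q5.
                  branch 1.1.1.1.2 (add \lnot q2, \lnot q5):
                    × closes — contains both q2 and \lnot q2.
              branch 1.1.1.2 (add q6):
                × closes — contains both q6 and \lnot q6.
          branch 1.1.2 (add \lnot q2, q5):
            × closes — contains both q2 and \lnot q2.
      branch 1.2 (add \lnot q1):
        \lnot (q2 \leftrightarrow q5): β-rule — branch into q2, \lnot q5  //  \lnot q2, q5.
          branch 1.2.1 (add q2, \lnot q5):
            ((q2 \leftrightarrow q5) \lor q6): β-rule — branch into (q2 \leftrightarrow q5)  //  q6.
              branch 1.2.1.1 (add (q2 \leftrightarrow q5)):
                (q2 \leftrightarrow q5): β-rule — branch into q2, q5  //  \lnot q2, \lnot q5.
                  branch 1.2.1.1.1 (add q2, q5):
                    × closes — contains both q5 and \lnot q5.
                  branch 1.2.1.1.2 (add \lnot q2, \lnot q5):
                    × closes — contains both q2 and \lnot q2.
              branch 1.2.1.2 (add q6):
                × closes — contains both q6 and \lnot q6.
          branch 1.2.2 (add \lnot q2, q5):
            × closes — contains both q2 and \lnot q2.
  branch 2 (add ((q3 \lor \lnot q1) \to \lnot q2)):
    (q3 \lor \lnot q1): β-rule — branch into q3  //  \lnot q1.
      branch 2.1 (add q3):
        \lnot (q2 \leftrightarrow q5): β-rule — branch into q2, \lnot q5  //  \lnot q2, q5.
          branch 2.1.1 (add q2, \lnot q5):
            ((q3 \lor \lnot q1) \to \lnot q2): β-rule — branch into \lnot (q3 \lor \lnot q1)  //  \lnot q2.
              branch 2.1.1.1 (add \lnot (q3 \lor \lnot q1)):
                \lnot (q3 \lor \lnot q1): α-rule — add \lnot q3, \lnot \lnot q1.
                × closes — contains both q3 and \lnot q3.
              branch 2.1.1.2 (add \lnot q2):
                × closes — contains both q2 and \lnot q2.
          branch 2.1.2 (add \lnot q2, q5):
            × closes — contains both q2 and \lnot q2.
      branch 2.2 (add \lnot q1):
        \lnot (q2 \leftrightarrow q5): β-rule — branch into q2, \lnot q5  //  \lnot q2, q5.
          branch 2.2.1 (add q2, \lnot q5):
            ((q3 \lor \lnot q1) \to \lnot q2): β-rule — branch into \lnot (q3 \lor \lnot q1)  //  \lnot q2.
              branch 2.2.1.1 (add \lnot (q3 \lor \lnot q1)):
                \lnot (q3 \lor \lnot q1): α-rule — add \lnot q3, \lnot \lnot q1.
                × closes — contains both q1 and \lnot q1.
              branch 2.2.1.2 (add \lnot q2):
                × closes — contains both q2 and \lnot q2.
          branch 2.2.2 (add \lnot q2, q5):
            × closes — contains both q2 and \lnot q2.
All 14 branches close.
Every branch closed, so the negation is unsatisfiable and the formula is valid.

Valid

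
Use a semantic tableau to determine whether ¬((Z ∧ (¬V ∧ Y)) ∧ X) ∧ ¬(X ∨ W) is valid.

Not valid

Assume the negation and expand:
Initial set: {F (¬((Z ∧ (¬V ∧ Y)) ∧ X) ∧ ¬(X ∨ W))}.
F (¬((Z ∧ (¬V ∧ Y)) ∧ X) ∧ ¬(X ∨ W)): β-rule — branch into F ¬((Z ∧ (¬V ∧ Y)) ∧ X)  //  F ¬(X ∨ W).
  branch 1 (add F ¬((Z ∧ (¬V ∧ Y)) ∧ X)):
    F ¬((Z ∧ (¬V ∧ Y)) ∧ X): α-rule — add T (Z ∧ (¬V ∧ Y)), T X.
    T (Z ∧ (¬V ∧ Y)): α-rule — add T Z, T (¬V ∧ Y).
    T (¬V ∧ Y): α-rule — add T ¬V, T Y.
    ○ open, literals {V=F, X=T, Y=T, Z=T}.
  branch 2 (add F ¬(X ∨ W)):
    F ¬(X ∨ W): β-rule — branch into T X  //  T W.
      branch 2.1 (add T X):
        ○ open, literals {X=T}.
      branch 2.2 (add T W):
        ○ open, literals {W=T}.
0 branches closed, 3 open.
An open branch gives a countermodel: V=F, X=T, Y=T, Z=T (unmentioned atoms arbitrary); under it the original formula is false.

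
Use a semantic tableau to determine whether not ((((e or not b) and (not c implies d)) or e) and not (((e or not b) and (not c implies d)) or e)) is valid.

Valid

Assume the negation and expand:
Initial set: {not not ((((e or not b) and (not c implies d)) or e) and not (((e or not b) and (not c implies d)) or e))}.
not not ((((e or not b) and (not c implies d)) or e) and not (((e or not b) and (not c implies d)) or e)): α-rule — add (((e or not b) and (not c implies d)) or e), not (((e or not b) and (not c implies d)) or e).
not (((e or not b) and (not c implies d)) or e): α-rule — add not ((e or not b) and (not c implies d)), not e.
(((e or not b) and (not c implies d)) or e): β-rule — branch into ((e or not b) and (not c implies d))  //  e.
  branch 1 (add ((e or not b) and (not c implies d))):
    ((e or not b) and (not c implies d)): α-rule — add (e or not b), (not c implies d).
    not ((e or not b) and (not c implies d)): β-rule — branch into not (e or not b)  //  not (not c implies d).
      branch 1.1 (add not (e or not b)):
        not (e or not b): α-rule — add not e, not not b.
        (e or not b): β-rule — branch into e  //  not b.
          branch 1.1.1 (add e):
            × closes — contains both e and not e.
          branch 1.1.2 (add not b):
            × closes — contains both b and not b.
      branch 1.2 (add not (not c implies d)):
        not (not c implies d): α-rule — add not c, not d.
        (e or not b): β-rule — branch into e  //  not b.
          branch 1.2.1 (add e):
            × closes — contains both e and not e.
          branch 1.2.2 (add not b):
            (not c implies d): β-rule — branch into not not c  //  d.
              branch 1.2.2.1 (add not not c):
                × closes — contains both c and not c.
              branch 1.2.2.2 (add d):
                × closes — contains both d and not d.
  branch 2 (add e):
    × closes — contains both e and not e.
All 6 branches close.
Every branch closed, so the negation is unsatisfiable and the formula is valid.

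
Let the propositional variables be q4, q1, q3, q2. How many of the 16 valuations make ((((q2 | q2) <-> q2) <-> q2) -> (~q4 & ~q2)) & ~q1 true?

Initial set: {(((((q2 | q2) <-> q2) <-> q2) -> (~q4 & ~q2)) & ~q1)}.
(((((q2 | q2) <-> q2) <-> q2) -> (~q4 & ~q2)) & ~q1): α-rule — add ((((q2 | q2) <-> q2) <-> q2) -> (~q4 & ~q2)), ~q1.
((((q2 | q2) <-> q2) <-> q2) -> (~q4 & ~q2)): β-rule — branch into ~(((q2 | q2) <-> q2) <-> q2)  //  (~q4 & ~q2).
  branch 1 (add ~(((q2 | q2) <-> q2) <-> q2)):
    ~(((q2 | q2) <-> q2) <-> q2): β-rule — branch into ((q2 | q2) <-> q2), ~q2  //  ~((q2 | q2) <-> q2), q2.
      branch 1.1 (add ((q2 | q2) <-> q2), ~q2):
        ((q2 | q2) <-> q2): β-rule — branch into (q2 | q2), q2  //  ~(q2 | q2), ~q2.
          branch 1.1.1 (add (q2 | q2), q2):
            × closes — contains both q2 and ~q2.
          branch 1.1.2 (add ~(q2 | q2), ~q2):
            ~(q2 | q2): α-rule — add ~q2, ~q2.
            ○ open, literals {q1=F, q2=F}.
      branch 1.2 (add ~((q2 | q2) <-> q2), q2):
        ~((q2 | q2) <-> q2): β-rule — branch into (q2 | q2), ~q2  //  ~(q2 | q2), q2.
          branch 1.2.1 (add (q2 | q2), ~q2):
            × closes — contains both q2 and ~q2.
          branch 1.2.2 (add ~(q2 | q2), q2):
            ~(q2 | q2): α-rule — add ~q2, ~q2.
            × closes — contains both q2 and ~q2.
  branch 2 (add (~q4 & ~q2)):
    (~q4 & ~q2): α-rule — add ~q4, ~q2.
    ○ open, literals {q1=F, q2=F, q4=F}.
3 branches closed, 2 open.
Each open branch fixes some atoms; the unmentioned ones are free. Counting distinct full assignments: branch {q1=F, q2=F} (q4, q3) contributes 4 new; branch {q1=F, q2=F, q4=F} (q3) contributes 0 new. Total: 4.

4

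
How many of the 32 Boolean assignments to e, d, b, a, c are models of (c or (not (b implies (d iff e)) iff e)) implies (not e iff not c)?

22

Initial set: {T ((c or (not (b implies (d iff e)) iff e)) implies (not e iff not c))}.
T ((c or (not (b implies (d iff e)) iff e)) implies (not e iff not c)): β-rule — branch into F (c or (not (b implies (d iff e)) iff e))  //  T (not e iff not c).
  branch 1 (add F (c or (not (b implies (d iff e)) iff e))):
    F (c or (not (b implies (d iff e)) iff e)): α-rule — add F c, F (not (b implies (d iff e)) iff e).
    F (not (b implies (d iff e)) iff e): β-rule — branch into T not (b implies (d iff e)), F e  //  F not (b implies (d iff e)), T e.
      branch 1.1 (add T not (b implies (d iff e)), F e):
        T not (b implies (d iff e)): α-rule — add T b, F (d iff e).
        F (d iff e): β-rule — branch into T d, F e  //  F d, T e.
          branch 1.1.1 (add T d, F e):
            ○ open, literals {b=true, c=false, d=true, e=false}.
          branch 1.1.2 (add F d, T e):
            × closes — contains both e and not e.
      branch 1.2 (add F not (b implies (d iff e)), T e):
        F not (b implies (d iff e)): β-rule — branch into F b  //  T (d iff e).
          branch 1.2.1 (add F b):
            ○ open, literals {b=false, c=false, e=true}.
          branch 1.2.2 (add T (d iff e)):
            T (d iff e): β-rule — branch into T d, T e  //  F d, F e.
              branch 1.2.2.1 (add T d, T e):
                ○ open, literals {c=false, d=true, e=true}.
              branch 1.2.2.2 (add F d, F e):
                × closes — contains both e and not e.
  branch 2 (add T (not e iff not c)):
    T (not e iff not c): β-rule — branch into T not e, T not c  //  F not e, F not c.
      branch 2.1 (add T not e, T not c):
        ○ open, literals {c=false, e=false}.
      branch 2.2 (add F not e, F not c):
        ○ open, literals {c=true, e=true}.
2 branches closed, 5 open.
Each open branch fixes some atoms; the unmentioned ones are free. Counting distinct full assignments: branch {b=true, c=false, d=true, e=false} (a) contributes 2 new; branch {b=false, c=false, e=true} (d, a) contributes 4 new; branch {c=false, d=true, e=true} (b, a) contributes 2 new; branch {c=false, e=false} (d, b, a) contributes 6 new; branch {c=true, e=true} (d, b, a) contributes 8 new. Total: 22.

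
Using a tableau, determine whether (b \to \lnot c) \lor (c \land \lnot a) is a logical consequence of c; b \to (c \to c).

No

Initial set: {c; (b \to (c \to c)); \lnot ((b \to \lnot c) \lor (c \land \lnot a))}.
\lnot ((b \to \lnot c) \lor (c \land \lnot a)): α-rule — add \lnot (b \to \lnot c), \lnot (c \land \lnot a).
\lnot (b \to \lnot c): α-rule — add b, \lnot \lnot c.
(b \to (c \to c)): β-rule — branch into \lnot b  //  (c \to c).
  branch 1 (add \lnot b):
    × closes — contains both b and \lnot b.
  branch 2 (add (c \to c)):
    \lnot (c \land \lnot a): β-rule — branch into \lnot c  //  \lnot \lnot a.
      branch 2.1 (add \lnot c):
        × closes — contains both c and \lnot c.
      branch 2.2 (add \lnot \lnot a):
        (c \to c): β-rule — branch into \lnot c  //  c.
          branch 2.2.1 (add \lnot c):
            × closes — contains both c and \lnot c.
          branch 2.2.2 (add c):
            ○ open, literals {a=T, b=T, c=T}.
3 branches closed, 1 open.
An open branch gives a countermodel: a=T, b=T, c=T (unmentioned atoms arbitrary); the premises hold there but the conclusion fails.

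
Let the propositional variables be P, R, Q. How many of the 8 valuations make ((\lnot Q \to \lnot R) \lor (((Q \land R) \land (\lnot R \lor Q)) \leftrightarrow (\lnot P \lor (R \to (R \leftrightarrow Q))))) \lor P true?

Initial set: {T (((\lnot Q \to \lnot R) \lor (((Q \land R) \land (\lnot R \lor Q)) \leftrightarrow (\lnot P \lor (R \to (R \leftrightarrow Q))))) \lor P)}.
T (((\lnot Q \to \lnot R) \lor (((Q \land R) \land (\lnot R \lor Q)) \leftrightarrow (\lnot P \lor (R \to (R \leftrightarrow Q))))) \lor P): β-rule — branch into T ((\lnot Q \to \lnot R) \lor (((Q \land R) \land (\lnot R \lor Q)) \leftrightarrow (\lnot P \lor (R \to (R \leftrightarrow Q)))))  //  T P.
  branch 1 (add T ((\lnot Q \to \lnot R) \lor (((Q \land R) \land (\lnot R \lor Q)) \leftrightarrow (\lnot P \lor (R \to (R \leftrightarrow Q)))))):
    T ((\lnot Q \to \lnot R) \lor (((Q \land R) \land (\lnot R \lor Q)) \leftrightarrow (\lnot P \lor (R \to (R \leftrightarrow Q))))): β-rule — branch into T (\lnot Q \to \lnot R)  //  T (((Q \land R) \land (\lnot R \lor Q)) \leftrightarrow (\lnot P \lor (R \to (R \leftrightarrow Q)))).
      branch 1.1 (add T (\lnot Q \to \lnot R)):
        T (\lnot Q \to \lnot R): β-rule — branch into F \lnot Q  //  T \lnot R.
          branch 1.1.1 (add F \lnot Q):
            ○ open, literals {Q=1}.
          branch 1.1.2 (add T \lnot R):
            ○ open, literals {R=0}.
      branch 1.2 (add T (((Q \land R) \land (\lnot R \lor Q)) \leftrightarrow (\lnot P \lor (R \to (R \leftrightarrow Q))))):
        T (((Q \land R) \land (\lnot R \lor Q)) \leftrightarrow (\lnot P \lor (R \to (R \leftrightarrow Q)))): β-rule — branch into T ((Q \land R) \land (\lnot R \lor Q)), T (\lnot P \lor (R \to (R \leftrightarrow Q)))  //  F ((Q \land R) \land (\lnot R \lor Q)), F (\lnot P \lor (R \to (R \leftrightarrow Q))).
          branch 1.2.1 (add T ((Q \land R) \land (\lnot R \lor Q)), T (\lnot P \lor (R \to (R \leftrightarrow Q)))):
            T ((Q \land R) \land (\lnot R \lor Q)): α-rule — add T (Q \land R), T (\lnot R \lor Q).
            T (Q \land R): α-rule — add T Q, T R.
            T (\lnot P \lor (R \to (R \leftrightarrow Q))): β-rule — branch into T \lnot P  //  T (R \to (R \leftrightarrow Q)).
              branch 1.2.1.1 (add T \lnot P):
                T (\lnot R \lor Q): β-rule — branch into T \lnot R  //  T Q.
                  branch 1.2.1.1.1 (add T \lnot R):
                    × closes — contains both R and \lnot R.
                  branch 1.2.1.1.2 (add T Q):
                    ○ open, literals {P=0, Q=1, R=1}.
              branch 1.2.1.2 (add T (R \to (R \leftrightarrow Q))):
                T (\lnot R \lor Q): β-rule — branch into T \lnot R  //  T Q.
                  branch 1.2.1.2.1 (add T \lnot R):
                    × closes — contains both R and \lnot R.
                  branch 1.2.1.2.2 (add T Q):
                    T (R \to (R \leftrightarrow Q)): β-rule — branch into F R  //  T (R \leftrightarrow Q).
                      branch 1.2.1.2.2.1 (add F R):
                        × closes — contains both R and \lnot R.
                      branch 1.2.1.2.2.2 (add T (R \leftrightarrow Q)):
                        T (R \leftrightarrow Q): β-rule — branch into T R, T Q  //  F R, F Q.
                          branch 1.2.1.2.2.2.1 (add T R, T Q):
                            ○ open, literals {Q=1, R=1}.
                          branch 1.2.1.2.2.2.2 (add F R, F Q):
                            × closes — contains both R and \lnot R.
          branch 1.2.2 (add F ((Q \land R) \land (\lnot R \lor Q)), F (\lnot P \lor (R \to (R \leftrightarrow Q)))):
            F (\lnot P \lor (R \to (R \leftrightarrow Q))): α-rule — add F \lnot P, F (R \to (R \leftrightarrow Q)).
            F (R \to (R \leftrightarrow Q)): α-rule — add T R, F (R \leftrightarrow Q).
            F ((Q \land R) \land (\lnot R \lor Q)): β-rule — branch into F (Q \land R)  //  F (\lnot R \lor Q).
              branch 1.2.2.1 (add F (Q \land R)):
                F (R \leftrightarrow Q): β-rule — branch into T R, F Q  //  F R, T Q.
                  branch 1.2.2.1.1 (add T R, F Q):
                    F (Q \land R): β-rule — branch into F Q  //  F R.
                      branch 1.2.2.1.1.1 (add F Q):
                        ○ open, literals {P=1, Q=0, R=1}.
                      branch 1.2.2.1.1.2 (add F R):
                        × closes — contains both R and \lnot R.
                  branch 1.2.2.1.2 (add F R, T Q):
                    × closes — contains both R and \lnot R.
              branch 1.2.2.2 (add F (\lnot R \lor Q)):
                F (\lnot R \lor Q): α-rule — add F \lnot R, F Q.
                F (R \leftrightarrow Q): β-rule — branch into T R, F Q  //  F R, T Q.
                  branch 1.2.2.2.1 (add T R, F Q):
                    ○ open, literals {P=1, Q=0, R=1}.
                  branch 1.2.2.2.2 (add F R, T Q):
                    × closes — contains both R and \lnot R.
  branch 2 (add T P):
    ○ open, literals {P=1}.
7 branches closed, 7 open.
Each open branch fixes some atoms; the unmentioned ones are free. Counting distinct full assignments: branch {Q=1} (P, R) contributes 4 new; branch {R=0} (P, Q) contributes 2 new; branch {P=0, Q=1, R=1} (none free) contributes 0 new; branch {Q=1, R=1} (P) contributes 0 new; branch {P=1, Q=0, R=1} (none free) contributes 1 new; branch {P=1, Q=0, R=1} (none free) contributes 0 new; branch {P=1} (R, Q) contributes 0 new. Total: 7.

7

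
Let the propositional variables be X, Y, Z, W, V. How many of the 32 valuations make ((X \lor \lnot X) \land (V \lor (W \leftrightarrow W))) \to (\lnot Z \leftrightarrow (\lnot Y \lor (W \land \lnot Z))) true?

Initial set: {(((X \lor \lnot X) \land (V \lor (W \leftrightarrow W))) \to (\lnot Z \leftrightarrow (\lnot Y \lor (W \land \lnot Z))))}.
(((X \lor \lnot X) \land (V \lor (W \leftrightarrow W))) \to (\lnot Z \leftrightarrow (\lnot Y \lor (W \land \lnot Z)))): β-rule — branch into \lnot ((X \lor \lnot X) \land (V \lor (W \leftrightarrow W)))  //  (\lnot Z \leftrightarrow (\lnot Y \lor (W \land \lnot Z))).
  branch 1 (add \lnot ((X \lor \lnot X) \land (V \lor (W \leftrightarrow W)))):
    \lnot ((X \lor \lnot X) \land (V \lor (W \leftrightarrow W))): β-rule — branch into \lnot (X \lor \lnot X)  //  \lnot (V \lor (W \leftrightarrow W)).
      branch 1.1 (add \lnot (X \lor \lnot X)):
        \lnot (X \lor \lnot X): α-rule — add \lnot X, \lnot \lnot X.
        × closes — contains both X and \lnot X.
      branch 1.2 (add \lnot (V \lor (W \leftrightarrow W))):
        \lnot (V \lor (W \leftrightarrow W)): α-rule — add \lnot V, \lnot (W \leftrightarrow W).
        \lnot (W \leftrightarrow W): β-rule — branch into W, \lnot W  //  \lnot W, W.
          branch 1.2.1 (add W, \lnot W):
            × closes — contains both W and \lnot W.
          branch 1.2.2 (add \lnot W, W):
            × closes — contains both W and \lnot W.
  branch 2 (add (\lnot Z \leftrightarrow (\lnot Y \lor (W \land \lnot Z)))):
    (\lnot Z \leftrightarrow (\lnot Y \lor (W \land \lnot Z))): β-rule — branch into \lnot Z, (\lnot Y \lor (W \land \lnot Z))  //  \lnot \lnot Z, \lnot (\lnot Y \lor (W \land \lnot Z)).
      branch 2.1 (add \lnot Z, (\lnot Y \lor (W \land \lnot Z))):
        (\lnot Y \lor (W \land \lnot Z)): β-rule — branch into \lnot Y  //  (W \land \lnot Z).
          branch 2.1.1 (add \lnot Y):
            ○ open, literals {Y=0, Z=0}.
          branch 2.1.2 (add (W \land \lnot Z)):
            (W \land \lnot Z): α-rule — add W, \lnot Z.
            ○ open, literals {W=1, Z=0}.
      branch 2.2 (add \lnot \lnot Z, \lnot (\lnot Y \lor (W \land \lnot Z))):
        \lnot (\lnot Y \lor (W \land \lnot Z)): α-rule — add \lnot \lnot Y, \lnot (W \land \lnot Z).
        \lnot (W \land \lnot Z): β-rule — branch into \lnot W  //  \lnot \lnot Z.
          branch 2.2.1 (add \lnot W):
            ○ open, literals {W=0, Y=1, Z=1}.
          branch 2.2.2 (add \lnot \lnot Z):
            ○ open, literals {Y=1, Z=1}.
3 branches closed, 4 open.
Each open branch fixes some atoms; the unmentioned ones are free. Counting distinct full assignments: branch {Y=0, Z=0} (X, W, V) contributes 8 new; branch {W=1, Z=0} (X, Y, V) contributes 4 new; branch {W=0, Y=1, Z=1} (X, V) contributes 4 new; branch {Y=1, Z=1} (X, W, V) contributes 4 new. Total: 20.

20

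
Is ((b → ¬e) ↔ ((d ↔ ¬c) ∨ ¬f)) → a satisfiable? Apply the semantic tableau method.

Initial set: {(((b → ¬e) ↔ ((d ↔ ¬c) ∨ ¬f)) → a)}.
(((b → ¬e) ↔ ((d ↔ ¬c) ∨ ¬f)) → a): β-rule — branch into ¬((b → ¬e) ↔ ((d ↔ ¬c) ∨ ¬f))  //  a.
  branch 1 (add ¬((b → ¬e) ↔ ((d ↔ ¬c) ∨ ¬f))):
    ¬((b → ¬e) ↔ ((d ↔ ¬c) ∨ ¬f)): β-rule — branch into (b → ¬e), ¬((d ↔ ¬c) ∨ ¬f)  //  ¬(b → ¬e), ((d ↔ ¬c) ∨ ¬f).
      branch 1.1 (add (b → ¬e), ¬((d ↔ ¬c) ∨ ¬f)):
        ¬((d ↔ ¬c) ∨ ¬f): α-rule — add ¬(d ↔ ¬c), ¬¬f.
        (b → ¬e): β-rule — branch into ¬b  //  ¬e.
          branch 1.1.1 (add ¬b):
            ¬(d ↔ ¬c): β-rule — branch into d, ¬¬c  //  ¬d, ¬c.
              branch 1.1.1.1 (add d, ¬¬c):
                ○ open, literals {b=false, c=true, d=true, f=true}.
              branch 1.1.1.2 (add ¬d, ¬c):
                ○ open, literals {b=false, c=false, d=false, f=true}.
          branch 1.1.2 (add ¬e):
            ¬(d ↔ ¬c): β-rule — branch into d, ¬¬c  //  ¬d, ¬c.
              branch 1.1.2.1 (add d, ¬¬c):
                ○ open, literals {c=true, d=true, e=false, f=true}.
              branch 1.1.2.2 (add ¬d, ¬c):
                ○ open, literals {c=false, d=false, e=false, f=true}.
      branch 1.2 (add ¬(b → ¬e), ((d ↔ ¬c) ∨ ¬f)):
        ¬(b → ¬e): α-rule — add b, ¬¬e.
        ((d ↔ ¬c) ∨ ¬f): β-rule — branch into (d ↔ ¬c)  //  ¬f.
          branch 1.2.1 (add (d ↔ ¬c)):
            (d ↔ ¬c): β-rule — branch into d, ¬c  //  ¬d, ¬¬c.
              branch 1.2.1.1 (add d, ¬c):
                ○ open, literals {b=true, c=false, d=true, e=true}.
              branch 1.2.1.2 (add ¬d, ¬¬c):
                ○ open, literals {b=true, c=true, d=false, e=true}.
          branch 1.2.2 (add ¬f):
            ○ open, literals {b=true, e=true, f=false}.
  branch 2 (add a):
    ○ open, literals {a=true}.
0 branches closed, 8 open.
An open branch gives a satisfying assignment: b=false, c=true, d=true, f=true.

Satisfiable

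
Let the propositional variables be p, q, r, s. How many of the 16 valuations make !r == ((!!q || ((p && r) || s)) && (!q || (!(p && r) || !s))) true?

8

Initial set: {(!r == ((!!q || ((p && r) || s)) && (!q || (!(p && r) || !s))))}.
(!r == ((!!q || ((p && r) || s)) && (!q || (!(p && r) || !s)))): β-rule — branch into !r, ((!!q || ((p && r) || s)) && (!q || (!(p && r) || !s)))  //  !!r, !((!!q || ((p && r) || s)) && (!q || (!(p && r) || !s))).
  branch 1 (add !r, ((!!q || ((p && r) || s)) && (!q || (!(p && r) || !s)))):
    ((!!q || ((p && r) || s)) && (!q || (!(p && r) || !s))): α-rule — add (!!q || ((p && r) || s)), (!q || (!(p && r) || !s)).
    (!!q || ((p && r) || s)): β-rule — branch into !!q  //  ((p && r) || s).
      branch 1.1 (add !!q):
        !!q: drop double negation, giving q.
        (!q || (!(p && r) || !s)): β-rule — branch into !q  //  (!(p && r) || !s).
          branch 1.1.1 (add !q):
            × closes — contains both q and !q.
          branch 1.1.2 (add (!(p && r) || !s)):
            (!(p && r) || !s): β-rule — branch into !(p && r)  //  !s.
              branch 1.1.2.1 (add !(p && r)):
                !(p && r): β-rule — branch into !p  //  !r.
                  branch 1.1.2.1.1 (add !p):
                    ○ open, literals {p=false, q=true, r=false}.
                  branch 1.1.2.1.2 (add !r):
                    ○ open, literals {q=true, r=false}.
              branch 1.1.2.2 (add !s):
                ○ open, literals {q=true, r=false, s=false}.
      branch 1.2 (add ((p && r) || s)):
        (!q || (!(p && r) || !s)): β-rule — branch into !q  //  (!(p && r) || !s).
          branch 1.2.1 (add !q):
            ((p && r) || s): β-rule — branch into (p && r)  //  s.
              branch 1.2.1.1 (add (p && r)):
                (p && r): α-rule — add p, r.
                × closes — contains both r and !r.
              branch 1.2.1.2 (add s):
                ○ open, literals {q=false, r=false, s=true}.
          branch 1.2.2 (add (!(p && r) || !s)):
            ((p && r) || s): β-rule — branch into (p && r)  //  s.
              branch 1.2.2.1 (add (p && r)):
                (p && r): α-rule — add p, r.
                × closes — contains both r and !r.
              branch 1.2.2.2 (add s):
                (!(p && r) || !s): β-rule — branch into !(p && r)  //  !s.
                  branch 1.2.2.2.1 (add !(p && r)):
                    !(p && r): β-rule — branch into !p  //  !r.
                      branch 1.2.2.2.1.1 (add !p):
                        ○ open, literals {p=false, r=false, s=true}.
                      branch 1.2.2.2.1.2 (add !r):
                        ○ open, literals {r=false, s=true}.
                  branch 1.2.2.2.2 (add !s):
                    × closes — contains both s and !s.
  branch 2 (add !!r, !((!!q || ((p && r) || s)) && (!q || (!(p && r) || !s)))):
    !((!!q || ((p && r) || s)) && (!q || (!(p && r) || !s))): β-rule — branch into !(!!q || ((p && r) || s))  //  !(!q || (!(p && r) || !s)).
      branch 2.1 (add !(!!q || ((p && r) || s))):
        !(!!q || ((p && r) || s)): α-rule — add !!!q, !((p && r) || s).
        !!!q: drop double negation, giving !q.
        !((p && r) || s): α-rule — add !(p && r), !s.
        !(p && r): β-rule — branch into !p  //  !r.
          branch 2.1.1 (add !p):
            ○ open, literals {p=false, q=false, r=true, s=false}.
          branch 2.1.2 (add !r):
            × closes — contains both r and !r.
      branch 2.2 (add !(!q || (!(p && r) || !s))):
        !(!q || (!(p && r) || !s)): α-rule — add !!q, !(!(p && r) || !s).
        !(!(p && r) || !s): α-rule — add !!(p && r), !!s.
        !!(p && r): α-rule — add p, r.
        ○ open, literals {p=true, q=true, r=true, s=true}.
5 branches closed, 8 open.
Each open branch fixes some atoms; the unmentioned ones are free. Counting distinct full assignments: branch {p=false, q=true, r=false} (s) contributes 2 new; branch {q=true, r=false} (p, s) contributes 2 new; branch {q=true, r=false, s=false} (p) contributes 0 new; branch {q=false, r=false, s=true} (p) contributes 2 new; branch {p=false, r=false, s=true} (q) contributes 0 new; branch {r=false, s=true} (p, q) contributes 0 new; branch {p=false, q=false, r=true, s=false} (none free) contributes 1 new; branch {p=true, q=true, r=true, s=true} (none free) contributes 1 new. Total: 8.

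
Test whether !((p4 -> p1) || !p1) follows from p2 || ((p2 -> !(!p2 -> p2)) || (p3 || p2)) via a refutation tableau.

No

Initial set: {(p2 || ((p2 -> !(!p2 -> p2)) || (p3 || p2))); !!((p4 -> p1) || !p1)}.
(p2 || ((p2 -> !(!p2 -> p2)) || (p3 || p2))): β-rule — branch into p2  //  ((p2 -> !(!p2 -> p2)) || (p3 || p2)).
  branch 1 (add p2):
    !!((p4 -> p1) || !p1): β-rule — branch into (p4 -> p1)  //  !p1.
      branch 1.1 (add (p4 -> p1)):
        (p4 -> p1): β-rule — branch into !p4  //  p1.
          branch 1.1.1 (add !p4):
            ○ open, literals {p2=1, p4=0}.
          branch 1.1.2 (add p1):
            ○ open, literals {p1=1, p2=1}.
      branch 1.2 (add !p1):
        ○ open, literals {p1=0, p2=1}.
  branch 2 (add ((p2 -> !(!p2 -> p2)) || (p3 || p2))):
    !!((p4 -> p1) || !p1): β-rule — branch into (p4 -> p1)  //  !p1.
      branch 2.1 (add (p4 -> p1)):
        ((p2 -> !(!p2 -> p2)) || (p3 || p2)): β-rule — branch into (p2 -> !(!p2 -> p2))  //  (p3 || p2).
          branch 2.1.1 (add (p2 -> !(!p2 -> p2))):
            (p4 -> p1): β-rule — branch into !p4  //  p1.
              branch 2.1.1.1 (add !p4):
                (p2 -> !(!p2 -> p2)): β-rule — branch into !p2  //  !(!p2 -> p2).
                  branch 2.1.1.1.1 (add !p2):
                    ○ open, literals {p2=0, p4=0}.
                  branch 2.1.1.1.2 (add !(!p2 -> p2)):
                    !(!p2 -> p2): α-rule — add !p2, !p2.
                    ○ open, literals {p2=0, p4=0}.
              branch 2.1.1.2 (add p1):
                (p2 -> !(!p2 -> p2)): β-rule — branch into !p2  //  !(!p2 -> p2).
                  branch 2.1.1.2.1 (add !p2):
                    ○ open, literals {p1=1, p2=0}.
                  branch 2.1.1.2.2 (add !(!p2 -> p2)):
                    !(!p2 -> p2): α-rule — add !p2, !p2.
                    ○ open, literals {p1=1, p2=0}.
          branch 2.1.2 (add (p3 || p2)):
            (p4 -> p1): β-rule — branch into !p4  //  p1.
              branch 2.1.2.1 (add !p4):
                (p3 || p2): β-rule — branch into p3  //  p2.
                  branch 2.1.2.1.1 (add p3):
                    ○ open, literals {p3=1, p4=0}.
                  branch 2.1.2.1.2 (add p2):
                    ○ open, literals {p2=1, p4=0}.
              branch 2.1.2.2 (add p1):
                (p3 || p2): β-rule — branch into p3  //  p2.
                  branch 2.1.2.2.1 (add p3):
                    ○ open, literals {p1=1, p3=1}.
                  branch 2.1.2.2.2 (add p2):
                    ○ open, literals {p1=1, p2=1}.
      branch 2.2 (add !p1):
        ((p2 -> !(!p2 -> p2)) || (p3 || p2)): β-rule — branch into (p2 -> !(!p2 -> p2))  //  (p3 || p2).
          branch 2.2.1 (add (p2 -> !(!p2 -> p2))):
            (p2 -> !(!p2 -> p2)): β-rule — branch into !p2  //  !(!p2 -> p2).
              branch 2.2.1.1 (add !p2):
                ○ open, literals {p1=0, p2=0}.
              branch 2.2.1.2 (add !(!p2 -> p2)):
                !(!p2 -> p2): α-rule — add !p2, !p2.
                ○ open, literals {p1=0, p2=0}.
          branch 2.2.2 (add (p3 || p2)):
            (p3 || p2): β-rule — branch into p3  //  p2.
              branch 2.2.2.1 (add p3):
                ○ open, literals {p1=0, p3=1}.
              branch 2.2.2.2 (add p2):
                ○ open, literals {p1=0, p2=1}.
0 branches closed, 15 open.
An open branch gives a countermodel: p2=1, p4=0 (unmentioned atoms arbitrary); the premises hold there but the conclusion fails.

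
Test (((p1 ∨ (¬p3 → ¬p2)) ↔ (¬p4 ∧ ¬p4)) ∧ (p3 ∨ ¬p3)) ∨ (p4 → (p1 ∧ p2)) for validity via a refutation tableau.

Not valid

Assume the negation and expand:
Initial set: {¬((((p1 ∨ (¬p3 → ¬p2)) ↔ (¬p4 ∧ ¬p4)) ∧ (p3 ∨ ¬p3)) ∨ (p4 → (p1 ∧ p2)))}.
¬((((p1 ∨ (¬p3 → ¬p2)) ↔ (¬p4 ∧ ¬p4)) ∧ (p3 ∨ ¬p3)) ∨ (p4 → (p1 ∧ p2))): α-rule — add ¬(((p1 ∨ (¬p3 → ¬p2)) ↔ (¬p4 ∧ ¬p4)) ∧ (p3 ∨ ¬p3)), ¬(p4 → (p1 ∧ p2)).
¬(p4 → (p1 ∧ p2)): α-rule — add p4, ¬(p1 ∧ p2).
¬(((p1 ∨ (¬p3 → ¬p2)) ↔ (¬p4 ∧ ¬p4)) ∧ (p3 ∨ ¬p3)): β-rule — branch into ¬((p1 ∨ (¬p3 → ¬p2)) ↔ (¬p4 ∧ ¬p4))  //  ¬(p3 ∨ ¬p3).
  branch 1 (add ¬((p1 ∨ (¬p3 → ¬p2)) ↔ (¬p4 ∧ ¬p4))):
    ¬(p1 ∧ p2): β-rule — branch into ¬p1  //  ¬p2.
      branch 1.1 (add ¬p1):
        ¬((p1 ∨ (¬p3 → ¬p2)) ↔ (¬p4 ∧ ¬p4)): β-rule — branch into (p1 ∨ (¬p3 → ¬p2)), ¬(¬p4 ∧ ¬p4)  //  ¬(p1 ∨ (¬p3 → ¬p2)), (¬p4 ∧ ¬p4).
          branch 1.1.1 (add (p1 ∨ (¬p3 → ¬p2)), ¬(¬p4 ∧ ¬p4)):
            (p1 ∨ (¬p3 → ¬p2)): β-rule — branch into p1  //  (¬p3 → ¬p2).
              branch 1.1.1.1 (add p1):
                × closes — contains both p1 and ¬p1.
              branch 1.1.1.2 (add (¬p3 → ¬p2)):
                ¬(¬p4 ∧ ¬p4): β-rule — branch into ¬¬p4  //  ¬¬p4.
                  branch 1.1.1.2.1 (add ¬¬p4):
                    (¬p3 → ¬p2): β-rule — branch into ¬¬p3  //  ¬p2.
                      branch 1.1.1.2.1.1 (add ¬¬p3):
                        ○ open, literals {p1=F, p3=T, p4=T}.
                      branch 1.1.1.2.1.2 (add ¬p2):
                        ○ open, literals {p1=F, p2=F, p4=T}.
                  branch 1.1.1.2.2 (add ¬¬p4):
                    (¬p3 → ¬p2): β-rule — branch into ¬¬p3  //  ¬p2.
                      branch 1.1.1.2.2.1 (add ¬¬p3):
                        ○ open, literals {p1=F, p3=T, p4=T}.
                      branch 1.1.1.2.2.2 (add ¬p2):
                        ○ open, literals {p1=F, p2=F, p4=T}.
          branch 1.1.2 (add ¬(p1 ∨ (¬p3 → ¬p2)), (¬p4 ∧ ¬p4)):
            ¬(p1 ∨ (¬p3 → ¬p2)): α-rule — add ¬p1, ¬(¬p3 → ¬p2).
            (¬p4 ∧ ¬p4): α-rule — add ¬p4, ¬p4.
            × closes — contains both p4 and ¬p4.
      branch 1.2 (add ¬p2):
        ¬((p1 ∨ (¬p3 → ¬p2)) ↔ (¬p4 ∧ ¬p4)): β-rule — branch into (p1 ∨ (¬p3 → ¬p2)), ¬(¬p4 ∧ ¬p4)  //  ¬(p1 ∨ (¬p3 → ¬p2)), (¬p4 ∧ ¬p4).
          branch 1.2.1 (add (p1 ∨ (¬p3 → ¬p2)), ¬(¬p4 ∧ ¬p4)):
            (p1 ∨ (¬p3 → ¬p2)): β-rule — branch into p1  //  (¬p3 → ¬p2).
              branch 1.2.1.1 (add p1):
                ¬(¬p4 ∧ ¬p4): β-rule — branch into ¬¬p4  //  ¬¬p4.
                  branch 1.2.1.1.1 (add ¬¬p4):
                    ○ open, literals {p1=T, p2=F, p4=T}.
                  branch 1.2.1.1.2 (add ¬¬p4):
                    ○ open, literals {p1=T, p2=F, p4=T}.
              branch 1.2.1.2 (add (¬p3 → ¬p2)):
                ¬(¬p4 ∧ ¬p4): β-rule — branch into ¬¬p4  //  ¬¬p4.
                  branch 1.2.1.2.1 (add ¬¬p4):
                    (¬p3 → ¬p2): β-rule — branch into ¬¬p3  //  ¬p2.
                      branch 1.2.1.2.1.1 (add ¬¬p3):
                        ○ open, literals {p2=F, p3=T, p4=T}.
                      branch 1.2.1.2.1.2 (add ¬p2):
                        ○ open, literals {p2=F, p4=T}.
                  branch 1.2.1.2.2 (add ¬¬p4):
                    (¬p3 → ¬p2): β-rule — branch into ¬¬p3  //  ¬p2.
                      branch 1.2.1.2.2.1 (add ¬¬p3):
                        ○ open, literals {p2=F, p3=T, p4=T}.
                      branch 1.2.1.2.2.2 (add ¬p2):
                        ○ open, literals {p2=F, p4=T}.
          branch 1.2.2 (add ¬(p1 ∨ (¬p3 → ¬p2)), (¬p4 ∧ ¬p4)):
            ¬(p1 ∨ (¬p3 → ¬p2)): α-rule — add ¬p1, ¬(¬p3 → ¬p2).
            (¬p4 ∧ ¬p4): α-rule — add ¬p4, ¬p4.
            × closes — contains both p4 and ¬p4.
  branch 2 (add ¬(p3 ∨ ¬p3)):
    ¬(p3 ∨ ¬p3): α-rule — add ¬p3, ¬¬p3.
    × closes — contains both p3 and ¬p3.
4 branches closed, 10 open.
An open branch gives a countermodel: p1=F, p3=T, p4=T (unmentioned atoms arbitrary); under it the original formula is false.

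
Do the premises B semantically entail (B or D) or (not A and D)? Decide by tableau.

Initial set: {B; not ((B or D) or (not A and D))}.
not ((B or D) or (not A and D)): α-rule — add not (B or D), not (not A and D).
not (B or D): α-rule — add not B, not D.
× closes — contains both B and not B.
All 1 branch closes.
Every branch closed, so the premises entail the conclusion.

Yes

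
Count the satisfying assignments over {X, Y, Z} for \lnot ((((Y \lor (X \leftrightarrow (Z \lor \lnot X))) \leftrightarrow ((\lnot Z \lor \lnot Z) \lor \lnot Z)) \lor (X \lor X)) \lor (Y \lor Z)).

Initial set: {\lnot ((((Y \lor (X \leftrightarrow (Z \lor \lnot X))) \leftrightarrow ((\lnot Z \lor \lnot Z) \lor \lnot Z)) \lor (X \lor X)) \lor (Y \lor Z))}.
\lnot ((((Y \lor (X \leftrightarrow (Z \lor \lnot X))) \leftrightarrow ((\lnot Z \lor \lnot Z) \lor \lnot Z)) \lor (X \lor X)) \lor (Y \lor Z)): α-rule — add \lnot (((Y \lor (X \leftrightarrow (Z \lor \lnot X))) \leftrightarrow ((\lnot Z \lor \lnot Z) \lor \lnot Z)) \lor (X \lor X)), \lnot (Y \lor Z).
\lnot (((Y \lor (X \leftrightarrow (Z \lor \lnot X))) \leftrightarrow ((\lnot Z \lor \lnot Z) \lor \lnot Z)) \lor (X \lor X)): α-rule — add \lnot ((Y \lor (X \leftrightarrow (Z \lor \lnot X))) \leftrightarrow ((\lnot Z \lor \lnot Z) \lor \lnot Z)), \lnot (X \lor X).
\lnot (Y \lor Z): α-rule — add \lnot Y, \lnot Z.
\lnot (X \lor X): α-rule — add \lnot X, \lnot X.
\lnot ((Y \lor (X \leftrightarrow (Z \lor \lnot X))) \leftrightarrow ((\lnot Z \lor \lnot Z) \lor \lnot Z)): β-rule — branch into (Y \lor (X \leftrightarrow (Z \lor \lnot X))), \lnot ((\lnot Z \lor \lnot Z) \lor \lnot Z)  //  \lnot (Y \lor (X \leftrightarrow (Z \lor \lnot X))), ((\lnot Z \lor \lnot Z) \lor \lnot Z).
  branch 1 (add (Y \lor (X \leftrightarrow (Z \lor \lnot X))), \lnot ((\lnot Z \lor \lnot Z) \lor \lnot Z)):
    \lnot ((\lnot Z \lor \lnot Z) \lor \lnot Z): α-rule — add \lnot (\lnot Z \lor \lnot Z), \lnot \lnot Z.
    × closes — contains both Z and \lnot Z.
  branch 2 (add \lnot (Y \lor (X \leftrightarrow (Z \lor \lnot X))), ((\lnot Z \lor \lnot Z) \lor \lnot Z)):
    \lnot (Y \lor (X \leftrightarrow (Z \lor \lnot X))): α-rule — add \lnot Y, \lnot (X \leftrightarrow (Z \lor \lnot X)).
    ((\lnot Z \lor \lnot Z) \lor \lnot Z): β-rule — branch into (\lnot Z \lor \lnot Z)  //  \lnot Z.
      branch 2.1 (add (\lnot Z \lor \lnot Z)):
        \lnot (X \leftrightarrow (Z \lor \lnot X)): β-rule — branch into X, \lnot (Z \lor \lnot X)  //  \lnot X, (Z \lor \lnot X).
          branch 2.1.1 (add X, \lnot (Z \lor \lnot X)):
            × closes — contains both X and \lnot X.
          branch 2.1.2 (add \lnot X, (Z \lor \lnot X)):
            (\lnot Z \lor \lnot Z): β-rule — branch into \lnot Z  //  \lnot Z.
              branch 2.1.2.1 (add \lnot Z):
                (Z \lor \lnot X): β-rule — branch into Z  //  \lnot X.
                  branch 2.1.2.1.1 (add Z):
                    × closes — contains both Z and \lnot Z.
                  branch 2.1.2.1.2 (add \lnot X):
                    ○ open, literals {X=false, Y=false, Z=false}.
              branch 2.1.2.2 (add \lnot Z):
                (Z \lor \lnot X): β-rule — branch into Z  //  \lnot X.
                  branch 2.1.2.2.1 (add Z):
                    × closes — contains both Z and \lnot Z.
                  branch 2.1.2.2.2 (add \lnot X):
                    ○ open, literals {X=false, Y=false, Z=false}.
      branch 2.2 (add \lnot Z):
        \lnot (X \leftrightarrow (Z \lor \lnot X)): β-rule — branch into X, \lnot (Z \lor \lnot X)  //  \lnot X, (Z \lor \lnot X).
          branch 2.2.1 (add X, \lnot (Z \lor \lnot X)):
            × closes — contains both X and \lnot X.
          branch 2.2.2 (add \lnot X, (Z \lor \lnot X)):
            (Z \lor \lnot X): β-rule — branch into Z  //  \lnot X.
              branch 2.2.2.1 (add Z):
                × closes — contains both Z and \lnot Z.
              branch 2.2.2.2 (add \lnot X):
                ○ open, literals {X=false, Y=false, Z=false}.
6 branches closed, 3 open.
Each open branch fixes some atoms; the unmentioned ones are free. Counting distinct full assignments: branch {X=false, Y=false, Z=false} (none free) contributes 1 new; branch {X=false, Y=false, Z=false} (none free) contributes 0 new; branch {X=false, Y=false, Z=false} (none free) contributes 0 new. Total: 1.

1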